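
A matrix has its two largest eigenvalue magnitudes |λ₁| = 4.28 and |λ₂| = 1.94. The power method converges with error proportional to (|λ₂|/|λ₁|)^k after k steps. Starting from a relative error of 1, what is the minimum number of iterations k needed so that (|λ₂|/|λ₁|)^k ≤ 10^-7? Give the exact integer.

21

|λ₂/λ₁| = 1.94/4.28 = 0.45327
Need k ≥ ln(10^-7) / ln(0.45327) = -16.1181 / -0.7913 ≈ 20.370
Smallest integer k satisfying the bound: 21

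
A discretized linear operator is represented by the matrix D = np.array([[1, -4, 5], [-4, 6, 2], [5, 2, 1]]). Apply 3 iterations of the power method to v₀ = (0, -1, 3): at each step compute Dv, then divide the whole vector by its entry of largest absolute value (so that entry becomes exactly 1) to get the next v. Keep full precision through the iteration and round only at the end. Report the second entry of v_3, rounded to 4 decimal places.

-0.4350

Dv0 = (19.00000, 0.00000, 1.00000); divide by 19.00000 → v1 = (1.00000, 0.00000, 0.05263)
Dv1 = (1.26316, -3.89474, 5.05263); divide by 5.05263 → v2 = (0.25000, -0.77083, 1.00000)
Dv2 = (8.33333, -3.62500, 0.70833); divide by 8.33333 → v3 = (1.00000, -0.43500, 0.08500)
Requested entry of v3: -348/800 = -0.4350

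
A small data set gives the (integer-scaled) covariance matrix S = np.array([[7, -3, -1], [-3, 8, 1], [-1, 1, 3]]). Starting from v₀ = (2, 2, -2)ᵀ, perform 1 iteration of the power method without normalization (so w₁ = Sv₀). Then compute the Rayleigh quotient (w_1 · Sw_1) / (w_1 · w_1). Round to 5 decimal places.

w1 = Sv₀ = (10, 8, -6)
Sw1 = (52, 28, -20)
w1·Sw1 = 10·52 + 8·28 + (-6)·(-20) = 864; w1·w1 = 10·10 + 8·8 + (-6)·(-6) = 200
λ ≈ 864/200 = 4.32000

λ ≈ 4.32000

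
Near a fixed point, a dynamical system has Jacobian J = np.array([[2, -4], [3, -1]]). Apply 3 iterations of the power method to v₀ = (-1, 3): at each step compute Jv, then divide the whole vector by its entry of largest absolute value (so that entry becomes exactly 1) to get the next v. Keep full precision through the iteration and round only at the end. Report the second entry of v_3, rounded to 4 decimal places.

Jv0 = (-14.00000, -6.00000); divide by -14.00000 → v1 = (1.00000, 0.42857)
Jv1 = (0.28571, 2.57143); divide by 2.57143 → v2 = (0.11111, 1.00000)
Jv2 = (-3.77778, -0.66667); divide by -3.77778 → v3 = (1.00000, 0.17647)
Requested entry of v3: 24/136 = 0.1765

0.1765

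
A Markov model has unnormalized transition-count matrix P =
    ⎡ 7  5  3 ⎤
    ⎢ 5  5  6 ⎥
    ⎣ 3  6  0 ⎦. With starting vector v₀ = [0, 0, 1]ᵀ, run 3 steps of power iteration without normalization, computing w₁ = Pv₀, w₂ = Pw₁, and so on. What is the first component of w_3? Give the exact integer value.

w1 = Pv₀ = (7·0 + 5·0 + 3·1; 5·0 + 5·0 + 6·1; 3·0 + 6·0 + 0·1) = (3, 6, 0)
w2 = Pw1 = (7·3 + 5·6 + 3·0; 5·3 + 5·6 + 6·0; 3·3 + 6·6 + 0·0) = (51, 45, 45)
w3 = Pw2 = (717, 750, 423)
The requested component of w3 is 717.

717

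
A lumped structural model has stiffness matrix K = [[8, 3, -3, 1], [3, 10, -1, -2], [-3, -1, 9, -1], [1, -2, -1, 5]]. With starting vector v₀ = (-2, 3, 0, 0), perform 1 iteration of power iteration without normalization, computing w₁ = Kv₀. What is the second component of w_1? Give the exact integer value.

24

w1 = Kv₀ = (8·(-2) + 3·3 + (-3)·0 + 1·0; 3·(-2) + 10·3 + (-1)·0 + (-2)·0; (-3)·(-2) + (-1)·3 + 9·0 + (-1)·0; 1·(-2) + (-2)·3 + (-1)·0 + 5·0) = (-7, 24, 3, -8)
The requested component of w1 is 24.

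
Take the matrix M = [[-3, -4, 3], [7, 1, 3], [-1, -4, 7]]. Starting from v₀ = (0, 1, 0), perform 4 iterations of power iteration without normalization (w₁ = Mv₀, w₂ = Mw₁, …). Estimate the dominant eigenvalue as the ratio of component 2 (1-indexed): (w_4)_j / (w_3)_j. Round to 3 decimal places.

λ ≈ -2.179

w1 = Mv₀ = ((-3)·0 + (-4)·1 + 3·0; 7·0 + 1·1 + 3·0; (-1)·0 + (-4)·1 + 7·0) = (-4, 1, -4)
w2 = Mw1 = ((-3)·(-4) + (-4)·1 + 3·(-4); 7·(-4) + 1·1 + 3·(-4); (-1)·(-4) + (-4)·1 + 7·(-4)) = (-4, -39, -28)
w3 = Mw2 = (84, -151, -36)
w4 = Mw3 = (244, 329, 268)
Ratio at component: 329 / -151 = -2.179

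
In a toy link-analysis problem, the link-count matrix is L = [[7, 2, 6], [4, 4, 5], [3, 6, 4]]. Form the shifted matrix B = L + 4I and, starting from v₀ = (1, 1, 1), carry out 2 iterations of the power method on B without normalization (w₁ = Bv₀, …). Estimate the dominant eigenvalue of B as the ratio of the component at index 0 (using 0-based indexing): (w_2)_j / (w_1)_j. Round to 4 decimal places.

B = L + 4I has rows (11, 2, 6); (4, 8, 5); (3, 6, 8)
w1 = Bv₀ = (11·1 + 2·1 + 6·1; 4·1 + 8·1 + 5·1; 3·1 + 6·1 + 8·1) = (19, 17, 17)
w2 = Bw1 = (11·19 + 2·17 + 6·17; 4·19 + 8·17 + 5·17; 3·19 + 6·17 + 8·17) = (345, 297, 295)
Ratio: 345/19 = 18.1579

μ ≈ 18.1579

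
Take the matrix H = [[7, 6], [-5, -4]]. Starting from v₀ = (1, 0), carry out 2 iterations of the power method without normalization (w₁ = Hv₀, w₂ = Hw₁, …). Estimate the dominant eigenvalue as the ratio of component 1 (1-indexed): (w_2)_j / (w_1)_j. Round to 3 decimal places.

λ ≈ 2.714

w1 = Hv₀ = (7, -5)
w2 = Hw1 = (19, -15)
Ratio at component: 19 / 7 = 2.714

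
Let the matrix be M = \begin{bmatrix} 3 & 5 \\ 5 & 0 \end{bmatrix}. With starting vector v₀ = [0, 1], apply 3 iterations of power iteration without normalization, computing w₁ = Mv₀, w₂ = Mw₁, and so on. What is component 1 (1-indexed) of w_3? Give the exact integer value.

w1 = Mv₀ = (5, 0)
w2 = Mw1 = (15, 25)
w3 = Mw2 = (170, 75)
The requested component of w3 is 170.

170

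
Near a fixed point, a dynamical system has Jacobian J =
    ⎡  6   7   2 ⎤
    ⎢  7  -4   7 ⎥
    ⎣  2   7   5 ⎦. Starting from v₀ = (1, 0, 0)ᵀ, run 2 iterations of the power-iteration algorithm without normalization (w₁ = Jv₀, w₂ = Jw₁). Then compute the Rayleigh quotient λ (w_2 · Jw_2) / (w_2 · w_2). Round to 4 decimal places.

11.4645

w1 = Jv₀ = (6, 7, 2)
w2 = Jw1 = (89, 28, 71)
Jw2 = (872, 1008, 729)
w2·Jw2 = 89·872 + 28·1008 + 71·729 = 157591; w2·w2 = 89·89 + 28·28 + 71·71 = 13746
λ ≈ 157591/13746 = 11.4645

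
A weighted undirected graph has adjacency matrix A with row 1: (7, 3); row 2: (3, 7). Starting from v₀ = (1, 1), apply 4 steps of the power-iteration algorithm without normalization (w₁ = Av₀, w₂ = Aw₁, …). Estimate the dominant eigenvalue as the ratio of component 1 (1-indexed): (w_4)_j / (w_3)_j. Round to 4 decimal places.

λ ≈ 10.0000

w1 = Av₀ = (10, 10)
w2 = Aw1 = (100, 100)
w3 = Aw2 = (1000, 1000)
w4 = Aw3 = (10000, 10000)
Ratio at component: 10000 / 1000 = 10.0000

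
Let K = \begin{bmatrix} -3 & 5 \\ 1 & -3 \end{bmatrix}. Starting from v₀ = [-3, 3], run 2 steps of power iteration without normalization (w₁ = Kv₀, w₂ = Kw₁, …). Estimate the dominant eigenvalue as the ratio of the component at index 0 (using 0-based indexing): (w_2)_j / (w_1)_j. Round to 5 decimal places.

λ ≈ -5.50000

w1 = Kv₀ = (24, -12)
w2 = Kw1 = (-132, 60)
Ratio at component: -132 / 24 = -5.50000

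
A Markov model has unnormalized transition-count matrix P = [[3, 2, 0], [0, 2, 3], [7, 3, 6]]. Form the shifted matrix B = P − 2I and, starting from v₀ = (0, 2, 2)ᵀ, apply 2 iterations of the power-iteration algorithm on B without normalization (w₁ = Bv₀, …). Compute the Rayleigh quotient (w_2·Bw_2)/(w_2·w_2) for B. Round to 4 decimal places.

μ ≈ 6.4668

B = P − 2I has rows (1, 2, 0); (0, 0, 3); (7, 3, 4)
w1 = Bv₀ = (4, 6, 14)
w2 = Bw1 = (16, 42, 102)
Bw2 = (100, 306, 646)
w2·Bw2 = 80344; w2·w2 = 12424; μ ≈ 80344/12424 = 6.4668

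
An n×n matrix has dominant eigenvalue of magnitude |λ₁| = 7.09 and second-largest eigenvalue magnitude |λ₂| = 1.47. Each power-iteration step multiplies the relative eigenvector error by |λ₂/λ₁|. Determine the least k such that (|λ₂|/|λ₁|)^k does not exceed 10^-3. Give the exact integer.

|λ₂/λ₁| = 1.47/7.09 = 0.20733
Need k ≥ ln(10^-3) / ln(0.20733) = -6.9078 / -1.5734 ≈ 4.390
Smallest integer k satisfying the bound: 5

5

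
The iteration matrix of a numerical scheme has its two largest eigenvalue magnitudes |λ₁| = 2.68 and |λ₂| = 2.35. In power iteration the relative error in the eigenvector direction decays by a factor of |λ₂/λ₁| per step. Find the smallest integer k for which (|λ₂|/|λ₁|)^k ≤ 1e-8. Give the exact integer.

141

|λ₂/λ₁| = 2.35/2.68 = 0.87687
Need k ≥ ln(1e-8) / ln(0.87687) = -18.4207 / -0.1314 ≈ 140.186
Smallest integer k satisfying the bound: 141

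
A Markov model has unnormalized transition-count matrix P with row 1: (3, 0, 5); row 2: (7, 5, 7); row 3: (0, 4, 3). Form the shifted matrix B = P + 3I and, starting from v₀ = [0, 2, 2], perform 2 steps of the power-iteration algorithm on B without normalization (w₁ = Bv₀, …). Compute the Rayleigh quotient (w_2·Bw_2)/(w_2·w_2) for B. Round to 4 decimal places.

μ ≈ 14.0119

B = P + 3I has rows (6, 0, 5); (7, 8, 7); (0, 4, 6)
w1 = Bv₀ = (10, 30, 20)
w2 = Bw1 = (160, 450, 240)
Bw2 = (2160, 6400, 3240)
w2·Bw2 = 4003200; w2·w2 = 285700; μ ≈ 4003200/285700 = 14.0119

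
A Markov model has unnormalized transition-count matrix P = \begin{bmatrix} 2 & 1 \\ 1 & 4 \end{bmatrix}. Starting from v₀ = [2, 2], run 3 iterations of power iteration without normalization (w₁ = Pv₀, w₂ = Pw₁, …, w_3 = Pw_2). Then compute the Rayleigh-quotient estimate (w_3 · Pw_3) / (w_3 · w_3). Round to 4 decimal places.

4.4132

w1 = Pv₀ = (2·2 + 1·2; 1·2 + 4·2) = (6, 10)
w2 = Pw1 = (2·6 + 1·10; 1·6 + 4·10) = (22, 46)
w3 = Pw2 = (90, 206)
Pw3 = (386, 914)
w3·Pw3 = 90·386 + 206·914 = 223024; w3·w3 = 90·90 + 206·206 = 50536
λ ≈ 223024/50536 = 4.4132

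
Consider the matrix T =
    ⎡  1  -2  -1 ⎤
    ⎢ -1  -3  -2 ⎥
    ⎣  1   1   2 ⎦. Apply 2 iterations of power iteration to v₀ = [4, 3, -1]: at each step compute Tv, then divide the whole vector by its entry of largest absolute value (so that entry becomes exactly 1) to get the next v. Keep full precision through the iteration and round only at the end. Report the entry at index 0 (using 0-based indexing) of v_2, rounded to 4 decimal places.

Tv0 = (-1.00000, -11.00000, 5.00000); divide by -11.00000 → v1 = (0.09091, 1.00000, -0.45455)
Tv1 = (-1.45455, -2.18182, 0.18182); divide by -2.18182 → v2 = (0.66667, 1.00000, -0.08333)
Requested entry of v2: 16/24 = 0.6667

0.6667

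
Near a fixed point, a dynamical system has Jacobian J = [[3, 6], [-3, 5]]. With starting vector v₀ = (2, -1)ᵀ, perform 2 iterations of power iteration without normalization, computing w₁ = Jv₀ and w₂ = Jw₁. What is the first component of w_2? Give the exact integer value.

-66

w1 = Jv₀ = (0, -11)
w2 = Jw1 = (-66, -55)
The requested component of w2 is -66.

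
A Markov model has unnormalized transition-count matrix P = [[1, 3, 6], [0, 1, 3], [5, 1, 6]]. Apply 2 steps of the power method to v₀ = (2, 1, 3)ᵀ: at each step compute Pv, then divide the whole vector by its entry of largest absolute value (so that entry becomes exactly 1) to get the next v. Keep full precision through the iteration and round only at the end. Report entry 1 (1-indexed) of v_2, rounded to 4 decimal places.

0.7592

Pv0 = (23.00000, 10.00000, 29.00000); divide by 29.00000 → v1 = (0.79310, 0.34483, 1.00000)
Pv1 = (7.82759, 3.34483, 10.31034); divide by 10.31034 → v2 = (0.75920, 0.32441, 1.00000)
Requested entry of v2: 227/299 = 0.7592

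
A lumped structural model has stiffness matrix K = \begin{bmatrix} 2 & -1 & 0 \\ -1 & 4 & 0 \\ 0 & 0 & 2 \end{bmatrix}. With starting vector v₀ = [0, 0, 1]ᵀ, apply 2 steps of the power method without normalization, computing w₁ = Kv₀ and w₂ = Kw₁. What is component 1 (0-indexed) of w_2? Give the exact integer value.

0

w1 = Kv₀ = (0, 0, 2)
w2 = Kw1 = (0, 0, 4)
The requested component of w2 is 0.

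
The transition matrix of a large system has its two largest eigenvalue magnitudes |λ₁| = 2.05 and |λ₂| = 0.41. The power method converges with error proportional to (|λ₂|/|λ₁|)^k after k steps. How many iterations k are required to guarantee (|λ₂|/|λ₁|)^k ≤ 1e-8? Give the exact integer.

12

|λ₂/λ₁| = 0.41/2.05 = 0.20000
Need k ≥ ln(1e-8) / ln(0.20000) = -18.4207 / -1.6094 ≈ 11.445
Smallest integer k satisfying the bound: 12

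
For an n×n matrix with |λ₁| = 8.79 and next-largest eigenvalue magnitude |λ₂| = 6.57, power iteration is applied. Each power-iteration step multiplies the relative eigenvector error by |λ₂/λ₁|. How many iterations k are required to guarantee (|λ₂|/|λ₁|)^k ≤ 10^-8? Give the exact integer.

|λ₂/λ₁| = 6.57/8.79 = 0.74744
Need k ≥ ln(10^-8) / ln(0.74744) = -18.4207 / -0.2911 ≈ 63.279
Smallest integer k satisfying the bound: 64

64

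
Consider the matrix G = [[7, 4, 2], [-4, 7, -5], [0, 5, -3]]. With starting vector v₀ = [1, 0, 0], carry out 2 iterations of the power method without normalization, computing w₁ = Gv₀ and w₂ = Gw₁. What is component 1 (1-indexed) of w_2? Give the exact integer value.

w1 = Gv₀ = (7, -4, 0)
w2 = Gw1 = (33, -56, -20)
The requested component of w2 is 33.

33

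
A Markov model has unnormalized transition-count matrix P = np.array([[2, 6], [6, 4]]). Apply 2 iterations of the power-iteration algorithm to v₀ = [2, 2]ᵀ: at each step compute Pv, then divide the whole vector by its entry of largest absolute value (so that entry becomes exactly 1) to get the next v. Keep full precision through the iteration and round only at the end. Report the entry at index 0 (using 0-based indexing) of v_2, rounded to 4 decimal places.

0.8636

Pv0 = (16.00000, 20.00000); divide by 20.00000 → v1 = (0.80000, 1.00000)
Pv1 = (7.60000, 8.80000); divide by 8.80000 → v2 = (0.86364, 1.00000)
Requested entry of v2: 152/176 = 0.8636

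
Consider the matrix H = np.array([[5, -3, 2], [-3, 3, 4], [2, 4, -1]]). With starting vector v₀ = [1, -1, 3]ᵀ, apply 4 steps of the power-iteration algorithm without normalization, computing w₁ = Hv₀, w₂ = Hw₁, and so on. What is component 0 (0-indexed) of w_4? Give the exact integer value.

2072

w1 = Hv₀ = (14, 6, -5)
w2 = Hw1 = (42, -44, 57)
w3 = Hw2 = (456, -30, -149)
w4 = Hw3 = (2072, -2054, 941)
The requested component of w4 is 2072.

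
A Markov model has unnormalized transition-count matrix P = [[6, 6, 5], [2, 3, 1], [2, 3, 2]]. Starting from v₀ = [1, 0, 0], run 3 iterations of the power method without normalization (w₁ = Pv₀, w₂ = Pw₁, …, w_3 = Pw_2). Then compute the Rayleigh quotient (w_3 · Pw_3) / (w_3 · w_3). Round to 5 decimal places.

9.95719

w1 = Pv₀ = (6·1 + 6·0 + 5·0; 2·1 + 3·0 + 1·0; 2·1 + 3·0 + 2·0) = (6, 2, 2)
w2 = Pw1 = (6·6 + 6·2 + 5·2; 2·6 + 3·2 + 1·2; 2·6 + 3·2 + 2·2) = (58, 20, 22)
w3 = Pw2 = (578, 198, 220)
Pw3 = (5756, 1970, 2190)
w3·Pw3 = 578·5756 + 198·1970 + 220·2190 = 4198828; w3·w3 = 578·578 + 198·198 + 220·220 = 421688
λ ≈ 4198828/421688 = 9.95719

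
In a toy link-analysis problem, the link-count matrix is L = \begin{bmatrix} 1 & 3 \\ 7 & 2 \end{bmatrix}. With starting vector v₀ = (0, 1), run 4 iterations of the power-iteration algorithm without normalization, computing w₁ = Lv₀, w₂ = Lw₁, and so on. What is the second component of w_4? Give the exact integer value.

814

w1 = Lv₀ = (3, 2)
w2 = Lw1 = (9, 25)
w3 = Lw2 = (84, 113)
w4 = Lw3 = (423, 814)
The requested component of w4 is 814.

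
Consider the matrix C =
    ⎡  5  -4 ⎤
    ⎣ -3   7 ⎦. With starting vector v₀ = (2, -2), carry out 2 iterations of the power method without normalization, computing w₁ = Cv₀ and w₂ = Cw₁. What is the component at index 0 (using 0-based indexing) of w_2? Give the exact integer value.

170

w1 = Cv₀ = (5·2 + (-4)·(-2); (-3)·2 + 7·(-2)) = (18, -20)
w2 = Cw1 = (5·18 + (-4)·(-20); (-3)·18 + 7·(-20)) = (170, -194)
The requested component of w2 is 170.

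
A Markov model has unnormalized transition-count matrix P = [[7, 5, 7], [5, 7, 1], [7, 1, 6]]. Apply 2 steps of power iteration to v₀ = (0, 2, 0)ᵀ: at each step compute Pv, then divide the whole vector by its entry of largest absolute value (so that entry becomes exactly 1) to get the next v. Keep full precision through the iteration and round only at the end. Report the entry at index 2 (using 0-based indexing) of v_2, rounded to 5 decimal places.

0.62338

Pv0 = (10.000000, 14.000000, 2.000000); divide by 14.000000 → v1 = (0.714286, 1.000000, 0.142857)
Pv1 = (11.000000, 10.714286, 6.857143); divide by 11.000000 → v2 = (1.000000, 0.974026, 0.623377)
Requested entry of v2: 96/154 = 0.62338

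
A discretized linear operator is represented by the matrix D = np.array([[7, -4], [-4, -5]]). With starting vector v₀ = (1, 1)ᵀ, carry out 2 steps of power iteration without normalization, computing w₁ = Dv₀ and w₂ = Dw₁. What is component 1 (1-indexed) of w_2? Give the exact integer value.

57

w1 = Dv₀ = (7·1 + (-4)·1; (-4)·1 + (-5)·1) = (3, -9)
w2 = Dw1 = (7·3 + (-4)·(-9); (-4)·3 + (-5)·(-9)) = (57, 33)
The requested component of w2 is 57.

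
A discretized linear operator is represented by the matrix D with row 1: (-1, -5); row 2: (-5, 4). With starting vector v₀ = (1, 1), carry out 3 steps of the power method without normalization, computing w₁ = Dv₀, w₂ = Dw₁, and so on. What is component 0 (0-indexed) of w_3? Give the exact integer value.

w1 = Dv₀ = (-6, -1)
w2 = Dw1 = (11, 26)
w3 = Dw2 = (-141, 49)
The requested component of w3 is -141.

-141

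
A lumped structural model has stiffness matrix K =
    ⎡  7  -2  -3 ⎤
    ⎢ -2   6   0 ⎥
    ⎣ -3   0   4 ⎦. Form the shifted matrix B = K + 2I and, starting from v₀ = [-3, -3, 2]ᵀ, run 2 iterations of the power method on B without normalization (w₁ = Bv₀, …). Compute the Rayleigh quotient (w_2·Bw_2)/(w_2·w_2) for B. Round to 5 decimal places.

μ ≈ 9.81949

B = K + 2I has rows (9, -2, -3); (-2, 8, 0); (-3, 0, 6)
w1 = Bv₀ = (9·(-3) + (-2)·(-3) + (-3)·2; (-2)·(-3) + 8·(-3) + 0·2; (-3)·(-3) + 0·(-3) + 6·2) = (-27, -18, 21)
w2 = Bw1 = (9·(-27) + (-2)·(-18) + (-3)·21; (-2)·(-27) + 8·(-18) + 0·21; (-3)·(-27) + 0·(-18) + 6·21) = (-270, -90, 207)
Bw2 = (-2871, -180, 2052)
w2·Bw2 = 1216134; w2·w2 = 123849; μ ≈ 1216134/123849 = 9.81949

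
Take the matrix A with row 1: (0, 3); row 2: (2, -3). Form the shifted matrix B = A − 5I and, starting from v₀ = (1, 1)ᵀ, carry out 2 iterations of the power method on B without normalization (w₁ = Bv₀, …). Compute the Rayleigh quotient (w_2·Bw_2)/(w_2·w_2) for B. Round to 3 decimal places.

μ ≈ -8.784

B = A − 5I has rows (-5, 3); (2, -8)
w1 = Bv₀ = ((-5)·1 + 3·1; 2·1 + (-8)·1) = (-2, -6)
w2 = Bw1 = ((-5)·(-2) + 3·(-6); 2·(-2) + (-8)·(-6)) = (-8, 44)
Bw2 = (172, -368)
w2·Bw2 = -17568; w2·w2 = 2000; μ ≈ -17568/2000 = -8.784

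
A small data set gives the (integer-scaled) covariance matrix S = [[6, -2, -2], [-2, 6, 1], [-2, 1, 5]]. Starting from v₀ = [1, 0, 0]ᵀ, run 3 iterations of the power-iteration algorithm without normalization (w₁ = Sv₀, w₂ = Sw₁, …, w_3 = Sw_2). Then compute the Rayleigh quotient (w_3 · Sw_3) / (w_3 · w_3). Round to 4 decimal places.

λ ≈ 9.0940

w1 = Sv₀ = (6, -2, -2)
w2 = Sw1 = (44, -26, -24)
w3 = Sw2 = (364, -268, -234)
Sw3 = (3188, -2570, -2166)
w3·Sw3 = 364·3188 + (-268)·(-2570) + (-234)·(-2166) = 2356036; w3·w3 = 364·364 + (-268)·(-268) + (-234)·(-234) = 259076
λ ≈ 2356036/259076 = 9.0940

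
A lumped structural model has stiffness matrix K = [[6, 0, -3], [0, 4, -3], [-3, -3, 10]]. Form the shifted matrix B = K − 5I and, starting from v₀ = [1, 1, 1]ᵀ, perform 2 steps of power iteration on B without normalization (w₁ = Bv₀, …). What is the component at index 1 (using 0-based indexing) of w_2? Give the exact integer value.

B = K − 5I has rows (1, 0, -3); (0, -1, -3); (-3, -3, 5)
w1 = Bv₀ = (-2, -4, -1)
w2 = Bw1 = (1, 7, 13)
Requested component of w2: 7

7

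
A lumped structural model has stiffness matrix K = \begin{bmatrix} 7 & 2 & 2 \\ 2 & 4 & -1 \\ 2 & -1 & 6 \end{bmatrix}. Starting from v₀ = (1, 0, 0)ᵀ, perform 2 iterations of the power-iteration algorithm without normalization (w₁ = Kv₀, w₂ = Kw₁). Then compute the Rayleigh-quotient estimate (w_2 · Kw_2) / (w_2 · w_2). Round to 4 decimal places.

λ ≈ 8.7269

w1 = Kv₀ = (7, 2, 2)
w2 = Kw1 = (57, 20, 24)
Kw2 = (487, 170, 238)
w2·Kw2 = 57·487 + 20·170 + 24·238 = 36871; w2·w2 = 57·57 + 20·20 + 24·24 = 4225
λ ≈ 36871/4225 = 8.7269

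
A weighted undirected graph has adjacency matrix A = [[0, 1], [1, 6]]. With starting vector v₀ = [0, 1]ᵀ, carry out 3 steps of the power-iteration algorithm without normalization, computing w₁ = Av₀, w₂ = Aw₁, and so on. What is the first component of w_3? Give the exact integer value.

w1 = Av₀ = (0·0 + 1·1; 1·0 + 6·1) = (1, 6)
w2 = Aw1 = (0·1 + 1·6; 1·1 + 6·6) = (6, 37)
w3 = Aw2 = (37, 228)
The requested component of w3 is 37.

37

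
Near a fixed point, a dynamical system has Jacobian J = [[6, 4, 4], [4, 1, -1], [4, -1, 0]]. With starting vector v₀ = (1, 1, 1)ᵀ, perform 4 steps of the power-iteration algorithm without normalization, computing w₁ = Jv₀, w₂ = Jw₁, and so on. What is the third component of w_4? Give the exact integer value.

w1 = Jv₀ = (14, 4, 3)
w2 = Jw1 = (112, 57, 52)
w3 = Jw2 = (1108, 453, 391)
w4 = Jw3 = (10024, 4494, 3979)
The requested component of w4 is 3979.

3979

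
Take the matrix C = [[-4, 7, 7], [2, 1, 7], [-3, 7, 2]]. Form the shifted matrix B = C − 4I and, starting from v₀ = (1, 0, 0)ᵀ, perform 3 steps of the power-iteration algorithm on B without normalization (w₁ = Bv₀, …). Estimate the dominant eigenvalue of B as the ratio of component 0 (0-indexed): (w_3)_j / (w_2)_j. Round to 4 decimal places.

μ ≈ -7.8772

B = C − 4I has rows (-8, 7, 7); (2, -3, 7); (-3, 7, -2)
w1 = Bv₀ = ((-8)·1 + 7·0 + 7·0; 2·1 + (-3)·0 + 7·0; (-3)·1 + 7·0 + (-2)·0) = (-8, 2, -3)
w2 = Bw1 = ((-8)·(-8) + 7·2 + 7·(-3); 2·(-8) + (-3)·2 + 7·(-3); (-3)·(-8) + 7·2 + (-2)·(-3)) = (57, -43, 44)
w3 = Bw2 = (-449, 551, -560)
Ratio: -449/57 = -7.8772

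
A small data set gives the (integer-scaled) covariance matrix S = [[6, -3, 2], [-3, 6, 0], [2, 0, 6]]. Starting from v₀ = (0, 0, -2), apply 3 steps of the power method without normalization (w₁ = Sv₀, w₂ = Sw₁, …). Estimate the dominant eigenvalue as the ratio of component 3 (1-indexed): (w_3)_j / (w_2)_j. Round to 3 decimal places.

7.200

w1 = Sv₀ = (6·0 + (-3)·0 + 2·(-2); (-3)·0 + 6·0 + 0·(-2); 2·0 + 0·0 + 6·(-2)) = (-4, 0, -12)
w2 = Sw1 = (6·(-4) + (-3)·0 + 2·(-12); (-3)·(-4) + 6·0 + 0·(-12); 2·(-4) + 0·0 + 6·(-12)) = (-48, 12, -80)
w3 = Sw2 = (-484, 216, -576)
Ratio at component: -576 / -80 = 7.200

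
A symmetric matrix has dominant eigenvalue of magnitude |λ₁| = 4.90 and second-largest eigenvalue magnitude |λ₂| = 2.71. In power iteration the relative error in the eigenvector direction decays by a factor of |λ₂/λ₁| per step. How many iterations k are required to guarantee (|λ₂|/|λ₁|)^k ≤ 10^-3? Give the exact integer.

|λ₂/λ₁| = 2.71/4.90 = 0.55306
Need k ≥ ln(10^-3) / ln(0.55306) = -6.9078 / -0.5923 ≈ 11.663
Smallest integer k satisfying the bound: 12

12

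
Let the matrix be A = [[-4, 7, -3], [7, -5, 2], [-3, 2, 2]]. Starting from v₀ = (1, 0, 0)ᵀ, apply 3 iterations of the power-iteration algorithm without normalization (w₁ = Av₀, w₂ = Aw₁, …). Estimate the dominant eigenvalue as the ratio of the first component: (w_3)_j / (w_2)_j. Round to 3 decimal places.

w1 = Av₀ = ((-4)·1 + 7·0 + (-3)·0; 7·1 + (-5)·0 + 2·0; (-3)·1 + 2·0 + 2·0) = (-4, 7, -3)
w2 = Aw1 = ((-4)·(-4) + 7·7 + (-3)·(-3); 7·(-4) + (-5)·7 + 2·(-3); (-3)·(-4) + 2·7 + 2·(-3)) = (74, -69, 20)
w3 = Aw2 = (-839, 903, -320)
Ratio at component: -839 / 74 = -11.338

λ ≈ -11.338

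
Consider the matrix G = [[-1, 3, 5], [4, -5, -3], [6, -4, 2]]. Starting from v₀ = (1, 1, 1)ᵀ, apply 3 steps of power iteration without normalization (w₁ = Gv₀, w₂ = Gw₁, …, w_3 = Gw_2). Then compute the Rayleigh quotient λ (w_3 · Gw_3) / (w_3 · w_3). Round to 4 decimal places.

w1 = Gv₀ = ((-1)·1 + 3·1 + 5·1; 4·1 + (-5)·1 + (-3)·1; 6·1 + (-4)·1 + 2·1) = (7, -4, 4)
w2 = Gw1 = ((-1)·7 + 3·(-4) + 5·4; 4·7 + (-5)·(-4) + (-3)·4; 6·7 + (-4)·(-4) + 2·4) = (1, 36, 66)
w3 = Gw2 = (437, -374, -6)
Gw3 = (-1589, 3636, 4106)
w3·Gw3 = 437·(-1589) + (-374)·3636 + (-6)·4106 = -2078893; w3·w3 = 437·437 + (-374)·(-374) + (-6)·(-6) = 330881
λ ≈ -2078893/330881 = -6.2829

-6.2829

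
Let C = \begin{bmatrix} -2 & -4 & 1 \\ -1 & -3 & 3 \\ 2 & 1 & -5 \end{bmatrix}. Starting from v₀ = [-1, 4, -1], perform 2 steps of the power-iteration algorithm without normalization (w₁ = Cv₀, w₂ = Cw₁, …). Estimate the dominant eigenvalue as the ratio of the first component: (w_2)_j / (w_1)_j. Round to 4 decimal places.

w1 = Cv₀ = ((-2)·(-1) + (-4)·4 + 1·(-1); (-1)·(-1) + (-3)·4 + 3·(-1); 2·(-1) + 1·4 + (-5)·(-1)) = (-15, -14, 7)
w2 = Cw1 = ((-2)·(-15) + (-4)·(-14) + 1·7; (-1)·(-15) + (-3)·(-14) + 3·7; 2·(-15) + 1·(-14) + (-5)·7) = (93, 78, -79)
Ratio at component: 93 / -15 = -6.2000

λ ≈ -6.2000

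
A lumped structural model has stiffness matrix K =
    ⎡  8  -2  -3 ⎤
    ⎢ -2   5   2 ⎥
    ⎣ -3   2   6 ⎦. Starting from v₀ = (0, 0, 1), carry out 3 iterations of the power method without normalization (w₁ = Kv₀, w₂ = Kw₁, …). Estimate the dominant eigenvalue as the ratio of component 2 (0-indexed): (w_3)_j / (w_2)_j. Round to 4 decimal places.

λ ≈ 9.9592

w1 = Kv₀ = (8·0 + (-2)·0 + (-3)·1; (-2)·0 + 5·0 + 2·1; (-3)·0 + 2·0 + 6·1) = (-3, 2, 6)
w2 = Kw1 = (8·(-3) + (-2)·2 + (-3)·6; (-2)·(-3) + 5·2 + 2·6; (-3)·(-3) + 2·2 + 6·6) = (-46, 28, 49)
w3 = Kw2 = (-571, 330, 488)
Ratio at component: 488 / 49 = 9.9592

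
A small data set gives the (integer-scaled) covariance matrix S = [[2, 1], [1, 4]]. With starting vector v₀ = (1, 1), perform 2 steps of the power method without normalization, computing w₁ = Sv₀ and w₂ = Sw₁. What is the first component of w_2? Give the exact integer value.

w1 = Sv₀ = (2·1 + 1·1; 1·1 + 4·1) = (3, 5)
w2 = Sw1 = (2·3 + 1·5; 1·3 + 4·5) = (11, 23)
The requested component of w2 is 11.

11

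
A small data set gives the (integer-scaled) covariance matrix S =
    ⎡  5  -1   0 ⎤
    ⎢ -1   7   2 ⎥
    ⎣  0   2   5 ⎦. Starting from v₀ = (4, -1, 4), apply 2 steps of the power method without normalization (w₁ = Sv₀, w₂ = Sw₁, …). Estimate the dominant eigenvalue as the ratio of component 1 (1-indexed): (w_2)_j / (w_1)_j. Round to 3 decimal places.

w1 = Sv₀ = (5·4 + (-1)·(-1) + 0·4; (-1)·4 + 7·(-1) + 2·4; 0·4 + 2·(-1) + 5·4) = (21, -3, 18)
w2 = Sw1 = (5·21 + (-1)·(-3) + 0·18; (-1)·21 + 7·(-3) + 2·18; 0·21 + 2·(-3) + 5·18) = (108, -6, 84)
Ratio at component: 108 / 21 = 5.143

5.143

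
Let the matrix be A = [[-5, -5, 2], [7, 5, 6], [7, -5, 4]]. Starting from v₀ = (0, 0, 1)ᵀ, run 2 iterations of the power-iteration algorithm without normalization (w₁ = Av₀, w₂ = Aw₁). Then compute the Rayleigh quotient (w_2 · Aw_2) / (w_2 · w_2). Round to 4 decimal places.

2.4164

w1 = Av₀ = ((-5)·0 + (-5)·0 + 2·1; 7·0 + 5·0 + 6·1; 7·0 + (-5)·0 + 4·1) = (2, 6, 4)
w2 = Aw1 = ((-5)·2 + (-5)·6 + 2·4; 7·2 + 5·6 + 6·4; 7·2 + (-5)·6 + 4·4) = (-32, 68, 0)
Aw2 = (-180, 116, -564)
w2·Aw2 = (-32)·(-180) + 68·116 + 0·(-564) = 13648; w2·w2 = (-32)·(-32) + 68·68 + 0·0 = 5648
λ ≈ 13648/5648 = 2.4164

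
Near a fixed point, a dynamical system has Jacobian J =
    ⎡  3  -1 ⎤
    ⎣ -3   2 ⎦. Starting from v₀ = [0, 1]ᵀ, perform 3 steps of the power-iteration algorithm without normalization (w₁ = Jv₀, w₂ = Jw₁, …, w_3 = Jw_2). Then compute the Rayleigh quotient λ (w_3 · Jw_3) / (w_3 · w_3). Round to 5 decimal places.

w1 = Jv₀ = (-1, 2)
w2 = Jw1 = (-5, 7)
w3 = Jw2 = (-22, 29)
Jw3 = (-95, 124)
w3·Jw3 = (-22)·(-95) + 29·124 = 5686; w3·w3 = (-22)·(-22) + 29·29 = 1325
λ ≈ 5686/1325 = 4.29132

λ ≈ 4.29132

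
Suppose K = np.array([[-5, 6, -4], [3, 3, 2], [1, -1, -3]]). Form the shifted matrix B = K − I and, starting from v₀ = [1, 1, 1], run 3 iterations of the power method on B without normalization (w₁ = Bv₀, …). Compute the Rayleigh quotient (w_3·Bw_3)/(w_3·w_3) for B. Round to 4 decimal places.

-7.6174

B = K − I has rows (-6, 6, -4); (3, 2, 2); (1, -1, -4)
w1 = Bv₀ = ((-6)·1 + 6·1 + (-4)·1; 3·1 + 2·1 + 2·1; 1·1 + (-1)·1 + (-4)·1) = (-4, 7, -4)
w2 = Bw1 = ((-6)·(-4) + 6·7 + (-4)·(-4); 3·(-4) + 2·7 + 2·(-4); 1·(-4) + (-1)·7 + (-4)·(-4)) = (82, -6, 5)
w3 = Bw2 = (-548, 244, 68)
Bw3 = (4480, -1020, -1064)
w3·Bw3 = -2776272; w3·w3 = 364464; μ ≈ -2776272/364464 = -7.6174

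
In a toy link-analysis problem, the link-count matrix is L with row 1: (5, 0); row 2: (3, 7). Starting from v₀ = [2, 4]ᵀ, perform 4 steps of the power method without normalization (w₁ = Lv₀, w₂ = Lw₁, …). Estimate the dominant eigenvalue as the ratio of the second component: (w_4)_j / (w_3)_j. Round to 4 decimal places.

w1 = Lv₀ = (5·2 + 0·4; 3·2 + 7·4) = (10, 34)
w2 = Lw1 = (5·10 + 0·34; 3·10 + 7·34) = (50, 268)
w3 = Lw2 = (250, 2026)
w4 = Lw3 = (1250, 14932)
Ratio at component: 14932 / 2026 = 7.3702

7.3702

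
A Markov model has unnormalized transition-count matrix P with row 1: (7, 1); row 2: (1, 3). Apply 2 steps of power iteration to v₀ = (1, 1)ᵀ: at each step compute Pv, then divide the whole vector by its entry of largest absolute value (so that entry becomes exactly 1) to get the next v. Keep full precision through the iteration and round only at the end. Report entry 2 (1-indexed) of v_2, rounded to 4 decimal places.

Pv0 = (8.00000, 4.00000); divide by 8.00000 → v1 = (1.00000, 0.50000)
Pv1 = (7.50000, 2.50000); divide by 7.50000 → v2 = (1.00000, 0.33333)
Requested entry of v2: 20/60 = 0.3333

0.3333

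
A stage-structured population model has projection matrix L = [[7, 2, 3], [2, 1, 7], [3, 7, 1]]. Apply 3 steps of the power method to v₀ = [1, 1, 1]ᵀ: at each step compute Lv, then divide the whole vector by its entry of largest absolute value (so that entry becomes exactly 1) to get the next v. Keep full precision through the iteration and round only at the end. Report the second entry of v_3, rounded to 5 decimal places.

0.78590

Lv0 = (12.000000, 10.000000, 11.000000); divide by 12.000000 → v1 = (1.000000, 0.833333, 0.916667)
Lv1 = (11.416667, 9.250000, 9.750000); divide by 11.416667 → v2 = (1.000000, 0.810219, 0.854015)
Lv2 = (11.182482, 8.788321, 9.525547); divide by 11.182482 → v3 = (1.000000, 0.785901, 0.851828)
Requested entry of v3: 1204/1532 = 0.78590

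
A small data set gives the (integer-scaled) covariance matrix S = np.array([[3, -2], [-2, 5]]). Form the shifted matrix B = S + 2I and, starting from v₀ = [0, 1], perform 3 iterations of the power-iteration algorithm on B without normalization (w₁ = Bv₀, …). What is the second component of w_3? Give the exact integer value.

B = S + 2I has rows (5, -2); (-2, 7)
w1 = Bv₀ = (-2, 7)
w2 = Bw1 = (-24, 53)
w3 = Bw2 = (-226, 419)
Requested component of w3: 419

419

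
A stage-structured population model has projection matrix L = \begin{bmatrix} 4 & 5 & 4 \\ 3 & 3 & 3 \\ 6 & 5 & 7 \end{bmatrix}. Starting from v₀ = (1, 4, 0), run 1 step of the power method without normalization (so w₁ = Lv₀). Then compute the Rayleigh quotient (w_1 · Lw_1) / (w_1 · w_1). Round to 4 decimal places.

w1 = Lv₀ = (4·1 + 5·4 + 4·0; 3·1 + 3·4 + 3·0; 6·1 + 5·4 + 7·0) = (24, 15, 26)
Lw1 = (275, 195, 401)
w1·Lw1 = 24·275 + 15·195 + 26·401 = 19951; w1·w1 = 24·24 + 15·15 + 26·26 = 1477
λ ≈ 19951/1477 = 13.5078

λ ≈ 13.5078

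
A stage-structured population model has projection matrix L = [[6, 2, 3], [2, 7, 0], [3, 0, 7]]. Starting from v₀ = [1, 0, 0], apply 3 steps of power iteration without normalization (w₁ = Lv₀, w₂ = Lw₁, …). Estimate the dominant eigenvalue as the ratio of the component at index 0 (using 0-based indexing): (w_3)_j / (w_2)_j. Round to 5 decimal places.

w1 = Lv₀ = (6, 2, 3)
w2 = Lw1 = (49, 26, 39)
w3 = Lw2 = (463, 280, 420)
Ratio at component: 463 / 49 = 9.44898

9.44898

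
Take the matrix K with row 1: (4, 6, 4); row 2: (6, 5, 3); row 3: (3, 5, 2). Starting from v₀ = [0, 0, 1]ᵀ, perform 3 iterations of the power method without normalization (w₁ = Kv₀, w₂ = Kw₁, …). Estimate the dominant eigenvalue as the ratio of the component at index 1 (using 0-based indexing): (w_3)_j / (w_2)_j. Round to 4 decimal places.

w1 = Kv₀ = (4, 3, 2)
w2 = Kw1 = (42, 45, 31)
w3 = Kw2 = (562, 570, 413)
Ratio at component: 570 / 45 = 12.6667

12.6667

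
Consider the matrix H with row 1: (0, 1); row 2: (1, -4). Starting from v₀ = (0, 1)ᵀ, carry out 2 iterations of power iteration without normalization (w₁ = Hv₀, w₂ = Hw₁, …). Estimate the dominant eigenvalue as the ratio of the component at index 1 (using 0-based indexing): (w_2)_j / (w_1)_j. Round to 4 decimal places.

λ ≈ -4.2500

w1 = Hv₀ = (0·0 + 1·1; 1·0 + (-4)·1) = (1, -4)
w2 = Hw1 = (0·1 + 1·(-4); 1·1 + (-4)·(-4)) = (-4, 17)
Ratio at component: 17 / -4 = -4.2500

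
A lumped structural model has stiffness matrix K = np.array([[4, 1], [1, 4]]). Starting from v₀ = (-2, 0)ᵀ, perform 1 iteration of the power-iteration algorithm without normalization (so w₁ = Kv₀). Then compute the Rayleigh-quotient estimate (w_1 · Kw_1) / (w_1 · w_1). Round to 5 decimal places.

w1 = Kv₀ = (-8, -2)
Kw1 = (-34, -16)
w1·Kw1 = (-8)·(-34) + (-2)·(-16) = 304; w1·w1 = (-8)·(-8) + (-2)·(-2) = 68
λ ≈ 304/68 = 4.47059

λ ≈ 4.47059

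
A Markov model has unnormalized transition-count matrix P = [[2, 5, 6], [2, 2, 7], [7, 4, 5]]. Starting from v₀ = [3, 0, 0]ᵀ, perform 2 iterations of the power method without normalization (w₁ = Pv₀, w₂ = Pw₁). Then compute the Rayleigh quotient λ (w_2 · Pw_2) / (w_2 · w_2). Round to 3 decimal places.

w1 = Pv₀ = (2·3 + 5·0 + 6·0; 2·3 + 2·0 + 7·0; 7·3 + 4·0 + 5·0) = (6, 6, 21)
w2 = Pw1 = (2·6 + 5·6 + 6·21; 2·6 + 2·6 + 7·21; 7·6 + 4·6 + 5·21) = (168, 171, 171)
Pw2 = (2217, 1875, 2715)
w2·Pw2 = 168·2217 + 171·1875 + 171·2715 = 1157346; w2·w2 = 168·168 + 171·171 + 171·171 = 86706
λ ≈ 1157346/86706 = 13.348

13.348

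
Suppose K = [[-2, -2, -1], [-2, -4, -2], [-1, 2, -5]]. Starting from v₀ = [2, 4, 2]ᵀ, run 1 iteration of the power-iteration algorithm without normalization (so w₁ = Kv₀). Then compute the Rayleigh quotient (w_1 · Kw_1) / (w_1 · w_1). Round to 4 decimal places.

-5.3706

w1 = Kv₀ = ((-2)·2 + (-2)·4 + (-1)·2; (-2)·2 + (-4)·4 + (-2)·2; (-1)·2 + 2·4 + (-5)·2) = (-14, -24, -4)
Kw1 = (80, 132, -14)
w1·Kw1 = (-14)·80 + (-24)·132 + (-4)·(-14) = -4232; w1·w1 = (-14)·(-14) + (-24)·(-24) + (-4)·(-4) = 788
λ ≈ -4232/788 = -5.3706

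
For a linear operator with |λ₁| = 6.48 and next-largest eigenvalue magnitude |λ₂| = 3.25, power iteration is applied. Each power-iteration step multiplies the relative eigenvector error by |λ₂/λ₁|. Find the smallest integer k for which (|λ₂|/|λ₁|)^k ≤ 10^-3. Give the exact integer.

|λ₂/λ₁| = 3.25/6.48 = 0.50154
Need k ≥ ln(10^-3) / ln(0.50154) = -6.9078 / -0.6901 ≈ 10.010
Smallest integer k satisfying the bound: 11

11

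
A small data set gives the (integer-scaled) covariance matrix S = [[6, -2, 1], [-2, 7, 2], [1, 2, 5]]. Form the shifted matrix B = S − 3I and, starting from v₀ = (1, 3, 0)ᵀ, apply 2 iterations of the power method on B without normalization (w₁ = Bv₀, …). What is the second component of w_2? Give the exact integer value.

B = S − 3I has rows (3, -2, 1); (-2, 4, 2); (1, 2, 2)
w1 = Bv₀ = (3·1 + (-2)·3 + 1·0; (-2)·1 + 4·3 + 2·0; 1·1 + 2·3 + 2·0) = (-3, 10, 7)
w2 = Bw1 = (3·(-3) + (-2)·10 + 1·7; (-2)·(-3) + 4·10 + 2·7; 1·(-3) + 2·10 + 2·7) = (-22, 60, 31)
Requested component of w2: 60

60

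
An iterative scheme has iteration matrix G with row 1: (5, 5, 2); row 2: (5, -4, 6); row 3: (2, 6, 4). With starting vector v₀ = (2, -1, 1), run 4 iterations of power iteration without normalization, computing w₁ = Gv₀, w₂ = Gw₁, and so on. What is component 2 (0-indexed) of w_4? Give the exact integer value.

w1 = Gv₀ = (7, 20, 2)
w2 = Gw1 = (139, -33, 142)
w3 = Gw2 = (814, 1679, 648)
w4 = Gw3 = (13761, 1242, 14294)
The requested component of w4 is 14294.

14294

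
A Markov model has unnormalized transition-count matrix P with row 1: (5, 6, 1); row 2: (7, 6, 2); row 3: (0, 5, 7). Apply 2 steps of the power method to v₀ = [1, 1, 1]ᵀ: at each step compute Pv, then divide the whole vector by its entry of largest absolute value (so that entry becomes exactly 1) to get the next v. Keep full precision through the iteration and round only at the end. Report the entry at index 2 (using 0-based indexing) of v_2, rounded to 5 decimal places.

0.80303

Pv0 = (12.000000, 15.000000, 12.000000); divide by 15.000000 → v1 = (0.800000, 1.000000, 0.800000)
Pv1 = (10.800000, 13.200000, 10.600000); divide by 13.200000 → v2 = (0.818182, 1.000000, 0.803030)
Requested entry of v2: 159/198 = 0.80303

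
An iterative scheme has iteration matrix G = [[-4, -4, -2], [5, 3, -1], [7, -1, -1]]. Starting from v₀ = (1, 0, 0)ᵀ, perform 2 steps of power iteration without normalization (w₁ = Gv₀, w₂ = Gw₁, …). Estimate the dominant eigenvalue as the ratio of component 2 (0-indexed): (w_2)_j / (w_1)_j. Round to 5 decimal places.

λ ≈ -5.71429

w1 = Gv₀ = ((-4)·1 + (-4)·0 + (-2)·0; 5·1 + 3·0 + (-1)·0; 7·1 + (-1)·0 + (-1)·0) = (-4, 5, 7)
w2 = Gw1 = ((-4)·(-4) + (-4)·5 + (-2)·7; 5·(-4) + 3·5 + (-1)·7; 7·(-4) + (-1)·5 + (-1)·7) = (-18, -12, -40)
Ratio at component: -40 / 7 = -5.71429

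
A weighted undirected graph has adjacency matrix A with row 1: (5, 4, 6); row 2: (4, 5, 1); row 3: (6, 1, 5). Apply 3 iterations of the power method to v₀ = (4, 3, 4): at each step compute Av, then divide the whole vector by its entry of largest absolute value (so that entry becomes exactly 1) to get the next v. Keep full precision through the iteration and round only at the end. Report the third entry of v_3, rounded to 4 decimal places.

Av0 = (56.00000, 35.00000, 47.00000); divide by 56.00000 → v1 = (1.00000, 0.62500, 0.83929)
Av1 = (12.53571, 7.96429, 10.82143); divide by 12.53571 → v2 = (1.00000, 0.63533, 0.86325)
Av2 = (12.72080, 8.03989, 10.95157); divide by 12.72080 → v3 = (1.00000, 0.63203, 0.86092)
Requested entry of v3: 7688/8930 = 0.8609

0.8609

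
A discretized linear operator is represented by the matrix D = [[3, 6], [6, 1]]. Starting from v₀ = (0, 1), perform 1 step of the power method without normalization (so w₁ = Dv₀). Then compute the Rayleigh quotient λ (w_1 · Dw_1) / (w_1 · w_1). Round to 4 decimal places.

w1 = Dv₀ = (3·0 + 6·1; 6·0 + 1·1) = (6, 1)
Dw1 = (24, 37)
w1·Dw1 = 6·24 + 1·37 = 181; w1·w1 = 6·6 + 1·1 = 37
λ ≈ 181/37 = 4.8919

4.8919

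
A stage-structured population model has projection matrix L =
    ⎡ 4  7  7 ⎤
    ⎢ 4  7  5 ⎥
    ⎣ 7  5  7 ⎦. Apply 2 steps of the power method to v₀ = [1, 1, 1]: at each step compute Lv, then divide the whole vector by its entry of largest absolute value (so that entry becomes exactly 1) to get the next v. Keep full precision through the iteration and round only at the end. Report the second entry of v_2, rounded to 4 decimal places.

0.8230

Lv0 = (18.00000, 16.00000, 19.00000); divide by 19.00000 → v1 = (0.94737, 0.84211, 1.00000)
Lv1 = (16.68421, 14.68421, 17.84211); divide by 17.84211 → v2 = (0.93510, 0.82301, 1.00000)
Requested entry of v2: 279/339 = 0.8230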